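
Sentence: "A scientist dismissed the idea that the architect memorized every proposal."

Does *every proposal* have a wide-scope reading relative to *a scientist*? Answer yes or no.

The target quantifier *every proposal* is part of the complex NP *the idea that the architect memorized every proposal*.
The complex NP is opaque for QR — the quantifier is frozen inside the noun's complement.
So the wide-scope reading for *every proposal* is blocked.

No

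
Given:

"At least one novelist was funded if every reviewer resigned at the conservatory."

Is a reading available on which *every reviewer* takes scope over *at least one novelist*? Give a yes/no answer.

*every reviewer* sits inside the adjunct clause *if every reviewer resigned at the conservatory*.
The adjunct-island constraint bars QR out of an adverbial clause.
*every reviewer* > *at least one novelist* would require crossing that boundary, which is illicit.
(Only the surface reading survives: one fixed novelist with respect to all the relevant reviewers.)

No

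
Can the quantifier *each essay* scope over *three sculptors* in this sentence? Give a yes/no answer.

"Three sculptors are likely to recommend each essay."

Raising constructions are monoclausal for scope purposes; *each essay* is not separated from *three sculptors* by any island.
Ordinary QR to a clause-peripheral position gives the wide-scope LF for the lower DP.
So *each essay* > *three sculptors* is among the available readings.

Yes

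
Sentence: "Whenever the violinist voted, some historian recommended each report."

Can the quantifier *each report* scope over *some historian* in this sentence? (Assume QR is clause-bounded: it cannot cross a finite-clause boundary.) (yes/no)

Yes

Although there is an adjunct clause, *each report* is in the main clause, not inside the adjunct.
QR within a single clause is free, so the lower quantifier may take scope over the higher one.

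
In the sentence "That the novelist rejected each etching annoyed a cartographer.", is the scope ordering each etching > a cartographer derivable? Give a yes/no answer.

No

Structurally, *each etching* is inside the sentential subject *that the novelist rejected each etching*.
Sentential subjects are islands: a quantifier inside the subject clause cannot raise over the matrix predicate.
So the wide-scope reading for *each etching* is blocked.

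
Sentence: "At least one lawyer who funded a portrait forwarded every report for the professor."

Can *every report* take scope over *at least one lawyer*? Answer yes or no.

*every report* is a matrix argument; only *at least one lawyer* is modified by the relative clause *who funded a portrait*, so the RC island is irrelevant to the target quantifier.
Nothing blocks QR of the lower DP to a position above the higher one, so inverse scope is available.

Yes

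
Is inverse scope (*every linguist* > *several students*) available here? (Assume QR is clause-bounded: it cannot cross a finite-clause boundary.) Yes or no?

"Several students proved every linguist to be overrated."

ECM infinitives lack a CP barrier, so *every linguist* can QR over the matrix subject *several students*.
QR within a single clause is free, so the lower quantifier may take scope over the higher one.

Yes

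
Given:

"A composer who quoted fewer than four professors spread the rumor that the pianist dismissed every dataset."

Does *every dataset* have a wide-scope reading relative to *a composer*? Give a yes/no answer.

No

Structurally, *every dataset* is inside the complex NP *the rumor that the pianist dismissed every dataset*.
A that-clause complement to a noun is an island; QR cannot cross the NP boundary.
Hence only narrow scope for *every dataset* (under *a composer*) survives.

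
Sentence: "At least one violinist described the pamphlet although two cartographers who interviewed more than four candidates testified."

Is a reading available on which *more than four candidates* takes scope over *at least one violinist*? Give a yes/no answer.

The target quantifier *more than four candidates* is part of the relative clause *who interviewed more than four candidates*, which is itself inside the adjunct *although two cartographers who interviewed more than four candidates testified*.
Both the relative clause and the enclosing adjunct are scope islands; QR cannot cross either.
Hence only narrow scope for *more than four candidates* (under *at least one violinist*) survives.

No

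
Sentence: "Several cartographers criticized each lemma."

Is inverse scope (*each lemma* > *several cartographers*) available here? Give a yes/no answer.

*each lemma* and *several cartographers* are in the same minimal clause.
QR within a single clause is free, so the lower quantifier may take scope over the higher one.

Yes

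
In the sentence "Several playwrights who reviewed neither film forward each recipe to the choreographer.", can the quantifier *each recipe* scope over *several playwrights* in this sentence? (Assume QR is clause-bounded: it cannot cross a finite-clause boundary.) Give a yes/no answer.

Yes

The RC *who reviewed neither film* is an island, but *each recipe* is not inside it — it is the matrix object, a clausemate of *several playwrights*.
With no island boundary between them, the object can take inverse scope over the subject via ordinary QR within the clause.
So *each recipe* > *several playwrights* is among the available readings.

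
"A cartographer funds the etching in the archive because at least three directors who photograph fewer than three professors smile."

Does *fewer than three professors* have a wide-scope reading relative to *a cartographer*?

No

The DP *fewer than three professors* is contained in the relative clause *who photograph fewer than three professors*, which is itself inside the adjunct *because at least three directors who photograph fewer than three professors smile*.
Even if one barrier were somehow void, the other would still block QR.
*fewer than three professors* is confined to the island and cannot take scope over *a cartographer*.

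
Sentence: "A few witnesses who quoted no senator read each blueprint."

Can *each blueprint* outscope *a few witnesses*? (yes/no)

The RC *who quoted no senator* is an island, but *each blueprint* is not inside it — it is the matrix object, a clausemate of *a few witnesses*.
Since no island is crossed, the inverse ordering is licensed alongside surface scope.

Yes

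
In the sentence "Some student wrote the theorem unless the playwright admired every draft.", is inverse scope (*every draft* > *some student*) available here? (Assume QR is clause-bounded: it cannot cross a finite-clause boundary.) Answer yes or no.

No

*every draft* sits inside the adjunct clause *unless the playwright admired every draft*.
The adjunct-island constraint bars QR out of an adverbial clause.
So *every draft* cannot raise to a position above *some student*.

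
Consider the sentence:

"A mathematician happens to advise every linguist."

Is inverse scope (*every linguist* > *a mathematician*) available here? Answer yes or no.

Infinitival complements of raising predicates do not block QR; *every linguist* and *a mathematician* are effectively clausemates.
Nothing blocks QR of the lower DP to a position above the higher one, so inverse scope is available.

Yes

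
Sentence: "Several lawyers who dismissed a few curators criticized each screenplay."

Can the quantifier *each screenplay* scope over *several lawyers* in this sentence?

The relative clause *who dismissed a few curators* modifies *several lawyers*, but *each screenplay* is not inside that relative clause — it is an argument of the matrix verb.
No island intervenes, so both surface and inverse scope are derivable.
So *each screenplay* > *several lawyers* is among the available readings.

Yes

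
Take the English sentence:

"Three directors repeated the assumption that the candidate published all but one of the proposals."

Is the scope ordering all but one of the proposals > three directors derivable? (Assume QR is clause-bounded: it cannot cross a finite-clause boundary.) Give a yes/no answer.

No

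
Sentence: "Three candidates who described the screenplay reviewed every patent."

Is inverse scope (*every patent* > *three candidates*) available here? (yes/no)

Yes

The relative clause *who described the screenplay* modifies *three candidates*, but *every patent* is not inside that relative clause — it is an argument of the matrix verb.
QR within a single clause is free, so the lower quantifier may take scope over the higher one.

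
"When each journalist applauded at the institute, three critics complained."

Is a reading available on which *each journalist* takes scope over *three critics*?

*each journalist* sits inside the adjunct clause *when each journalist applauded at the institute*.
Adverbial clauses are not L-marked, so they are barriers for QR — the quantifier cannot escape the adjunct.
The ordering *each journalist* > *three critics* is therefore underivable.

No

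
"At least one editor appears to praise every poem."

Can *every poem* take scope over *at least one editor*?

Yes

The matrix predicate is a raising verb, whose infinitival complement is not a scope island — *every poem* can QR into the matrix clause.
Clause-internal QR can adjoin the lower DP above the subject, yielding the inverse reading.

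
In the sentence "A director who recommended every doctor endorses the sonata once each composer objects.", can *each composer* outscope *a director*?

No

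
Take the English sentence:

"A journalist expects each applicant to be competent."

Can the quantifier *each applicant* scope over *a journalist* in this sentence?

This is an ECM construction: *each applicant* is the infinitival subject, Case-marked by the matrix verb, and the infinitive is transparent for QR.
No island intervenes, so both surface and inverse scope are derivable.

Yes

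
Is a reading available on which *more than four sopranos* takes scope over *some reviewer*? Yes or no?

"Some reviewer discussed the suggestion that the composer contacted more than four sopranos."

The DP *more than four sopranos* is contained in the complex NP *the suggestion that the composer contacted more than four sopranos*.
The Complex NP Constraint bars QR out of the complement clause of a noun.
There is no licit LF on which *more than four sopranos* c-commands *some reviewer*.

No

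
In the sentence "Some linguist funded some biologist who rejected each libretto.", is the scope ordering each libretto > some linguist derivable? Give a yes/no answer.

No

*each libretto* sits inside the relative clause *who rejected each libretto* modifying *some biologist*.
A relative clause is a scope island — quantifier raising cannot cross its boundary.
*each libretto* is confined to the island and cannot take scope over *some linguist*.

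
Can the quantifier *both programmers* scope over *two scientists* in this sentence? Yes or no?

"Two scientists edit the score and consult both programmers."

No

Structurally, *both programmers* is inside one conjunct of the coordinate structure (*consult both programmers*).
The Coordinate Structure Constraint blocks movement (including QR) out of a single conjunct.
So *both programmers* cannot raise high enough to outscope *two scientists*; only the surface ordering *two scientists* > *both programmers* is available.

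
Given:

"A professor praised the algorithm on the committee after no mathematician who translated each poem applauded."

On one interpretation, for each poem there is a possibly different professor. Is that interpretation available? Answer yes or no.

No

That reading corresponds to *each poem* > *a professor*.
*each poem* sits inside the relative clause *who translated each poem*, which is itself inside the adjunct *after no mathematician who translated each poem applauded*.
Even if one barrier were somehow void, the other would still block QR.
*each poem* is confined to the island and cannot take scope over *a professor*.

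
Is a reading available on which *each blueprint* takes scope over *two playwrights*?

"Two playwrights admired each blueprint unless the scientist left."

*each blueprint* is a matrix argument; the adjunct is an island but the target quantifier is outside it.
Clause-internal QR can adjoin the lower DP above the subject, yielding the inverse reading.

Yes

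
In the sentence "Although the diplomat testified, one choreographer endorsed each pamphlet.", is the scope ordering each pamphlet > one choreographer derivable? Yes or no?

Neither queried DP is inside the adjunct, so the adjunct-island constraint does not apply.
Clause-internal QR can adjoin the lower DP above the subject, yielding the inverse reading.

Yes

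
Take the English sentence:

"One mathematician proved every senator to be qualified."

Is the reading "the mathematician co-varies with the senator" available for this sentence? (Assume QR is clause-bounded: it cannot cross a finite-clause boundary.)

Yes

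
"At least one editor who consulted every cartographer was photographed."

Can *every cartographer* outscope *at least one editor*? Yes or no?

No

The target quantifier *every cartographer* is part of the relative clause *who consulted every cartographer*.
Quantifiers inside a relative clause are trapped there; the RC boundary blocks QR.
So *every cartographer* cannot raise high enough to outscope *at least one editor*; only the surface ordering *at least one editor* > *every cartographer* is available.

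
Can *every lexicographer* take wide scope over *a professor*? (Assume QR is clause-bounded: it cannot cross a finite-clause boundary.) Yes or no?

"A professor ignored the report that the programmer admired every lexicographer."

The target quantifier *every lexicographer* is part of the complex NP *the report that the programmer admired every lexicographer*.
The complex NP is opaque for QR — the quantifier is frozen inside the noun's complement.
So *every lexicographer* cannot raise to a position above *a professor*.
(Only the surface reading survives: one fixed professor with respect to all the relevant lexicographers.)

No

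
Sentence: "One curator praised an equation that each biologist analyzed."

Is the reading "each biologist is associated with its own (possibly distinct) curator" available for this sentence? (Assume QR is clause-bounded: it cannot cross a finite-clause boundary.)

No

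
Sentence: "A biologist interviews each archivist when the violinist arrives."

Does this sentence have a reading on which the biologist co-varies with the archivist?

Yes

That reading corresponds to *each archivist* > *a biologist*.
*each archivist* is a matrix argument; the adjunct is an island but the target quantifier is outside it.
Ordinary QR to a clause-peripheral position gives the wide-scope LF for the lower DP.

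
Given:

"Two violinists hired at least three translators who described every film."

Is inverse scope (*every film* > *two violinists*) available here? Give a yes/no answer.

*every film* sits inside the relative clause *who described every film* modifying *at least three translators*.
QR out of a relative clause is ruled out by the relative-clause island constraint.
There is no licit LF on which *every film* c-commands *two violinists*.

No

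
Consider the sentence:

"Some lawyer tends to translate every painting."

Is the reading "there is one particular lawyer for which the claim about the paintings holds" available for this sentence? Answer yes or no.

This is the *some lawyer* > *every painting* reading.
That is the surface-scope ordering, which is always one of the available readings — island constraints only ever restrict inverse scope.

Yes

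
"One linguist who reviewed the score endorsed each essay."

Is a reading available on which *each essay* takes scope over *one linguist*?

Yes

The relative clause *who reviewed the score* modifies *one linguist*, but *each essay* is not inside that relative clause — it is an argument of the matrix verb.
With no island boundary between them, the object can take inverse scope over the subject via ordinary QR within the clause.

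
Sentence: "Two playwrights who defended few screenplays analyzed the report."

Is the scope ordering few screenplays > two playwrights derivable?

*few screenplays* sits inside the relative clause *who defended few screenplays*.
Relative clauses block scope extraction: QR cannot target a position outside the modified NP.
*few screenplays* > *two playwrights* would require crossing that boundary, which is illicit.

No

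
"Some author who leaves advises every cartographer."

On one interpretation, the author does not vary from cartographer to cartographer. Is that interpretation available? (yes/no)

The described interpretation is the *some author* > *every cartographer* scoping.
Surface scope (*some author* > *every cartographer*) is always derivable; islands only block QR, not in-situ interpretation.

Yes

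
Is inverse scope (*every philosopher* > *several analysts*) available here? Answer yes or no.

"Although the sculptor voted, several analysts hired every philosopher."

Yes

*every philosopher* is a matrix argument; the adjunct is an island but the target quantifier is outside it.
No island intervenes, so both surface and inverse scope are derivable.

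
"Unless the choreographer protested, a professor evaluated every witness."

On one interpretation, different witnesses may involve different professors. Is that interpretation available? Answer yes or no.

Yes

The described interpretation is the *every witness* > *a professor* scoping.
The adjunct island is irrelevant here — *every witness* and *a professor* are both in the matrix clause.
QR within a single clause is free, so the lower quantifier may take scope over the higher one.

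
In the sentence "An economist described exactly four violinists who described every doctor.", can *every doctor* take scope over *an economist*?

No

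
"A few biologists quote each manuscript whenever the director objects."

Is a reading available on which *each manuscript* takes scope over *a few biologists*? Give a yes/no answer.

*each manuscript* is a matrix argument; the adjunct is an island but the target quantifier is outside it.
Clause-internal QR can adjoin the lower DP above the subject, yielding the inverse reading.

Yes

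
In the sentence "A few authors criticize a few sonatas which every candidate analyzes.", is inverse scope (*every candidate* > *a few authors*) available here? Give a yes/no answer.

No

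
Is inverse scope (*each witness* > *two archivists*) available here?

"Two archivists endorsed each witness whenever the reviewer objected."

Yes

Although there is an adjunct clause, *each witness* is in the main clause, not inside the adjunct.
Clause-internal QR can adjoin the lower DP above the subject, yielding the inverse reading.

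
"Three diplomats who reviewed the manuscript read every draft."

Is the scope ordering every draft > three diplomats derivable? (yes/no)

Yes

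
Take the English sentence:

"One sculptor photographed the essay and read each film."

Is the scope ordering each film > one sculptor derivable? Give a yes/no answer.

The DP *each film* is contained in one conjunct of the coordinate structure (*read each film*).
The Coordinate Structure Constraint blocks movement (including QR) out of a single conjunct.
So the wide-scope reading for *each film* is blocked.

No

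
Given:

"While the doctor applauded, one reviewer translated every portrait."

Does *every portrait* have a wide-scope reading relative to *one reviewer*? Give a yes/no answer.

Yes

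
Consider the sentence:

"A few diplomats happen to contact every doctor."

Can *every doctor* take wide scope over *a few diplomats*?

Raising constructions are monoclausal for scope purposes; *every doctor* is not separated from *a few diplomats* by any island.
Nothing blocks QR of the lower DP to a position above the higher one, so inverse scope is available.
The sentence is scopally ambiguous between *a few diplomats* > *every doctor* and *every doctor* > *a few diplomats*.

Yes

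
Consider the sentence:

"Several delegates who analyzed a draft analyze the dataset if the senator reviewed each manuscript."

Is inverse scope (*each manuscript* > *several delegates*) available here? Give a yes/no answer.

No

Structurally, *each manuscript* is inside the adjunct clause *if the senator reviewed each manuscript*.
Adjunct clauses are scope islands: a quantifier inside an adjunct cannot raise into the matrix clause.
Hence only narrow scope for *each manuscript* (under *several delegates*) survives.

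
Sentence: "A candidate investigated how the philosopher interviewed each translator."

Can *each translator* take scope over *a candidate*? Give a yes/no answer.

*each translator* occurs within the embedded question *how the philosopher interviewed each translator*.
QR across an interrogative CP boundary is ruled out as a wh-island violation.
*each translator* is confined to the island and cannot take scope over *a candidate*.
(Only the surface reading survives: one fixed candidate with respect to all the relevant translators.)

No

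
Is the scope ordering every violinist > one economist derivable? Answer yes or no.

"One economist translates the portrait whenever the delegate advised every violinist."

No

The DP *every violinist* is contained in the adjunct clause *whenever the delegate advised every violinist*.
The adjunct-island constraint bars QR out of an adverbial clause.
So *every violinist* cannot raise to a position above *one economist*.
(Only the surface reading survives: one fixed economist with respect to all the relevant violinists.)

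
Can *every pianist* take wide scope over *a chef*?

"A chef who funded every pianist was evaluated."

No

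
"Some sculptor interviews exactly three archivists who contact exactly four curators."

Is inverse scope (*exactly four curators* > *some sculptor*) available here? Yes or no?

No

*exactly four curators* occurs within the relative clause *who contact exactly four curators* modifying *exactly three archivists*.
Quantifiers inside a relative clause are trapped there; the RC boundary blocks QR.
There is no licit LF on which *exactly four curators* c-commands *some sculptor*.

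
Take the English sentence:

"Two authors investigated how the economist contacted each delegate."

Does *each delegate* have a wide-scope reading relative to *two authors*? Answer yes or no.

No

*each delegate* occurs within the embedded question *how the economist contacted each delegate*.
Embedded questions are wh-islands: a quantifier inside an indirect question cannot QR into the matrix clause.
So the wide-scope reading for *each delegate* is blocked.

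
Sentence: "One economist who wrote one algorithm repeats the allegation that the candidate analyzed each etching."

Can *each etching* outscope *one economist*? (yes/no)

The target quantifier *each etching* is part of the complex NP *the allegation that the candidate analyzed each etching*.
The complex NP is opaque for QR — the quantifier is frozen inside the noun's complement.
So *each etching* cannot raise high enough to outscope *one economist*; only the surface ordering *one economist* > *each etching* is available.

No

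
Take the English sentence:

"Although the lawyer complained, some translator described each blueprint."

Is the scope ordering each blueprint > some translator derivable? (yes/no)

Although there is an adjunct clause, *each blueprint* is in the main clause, not inside the adjunct.
Clause-internal QR can adjoin the lower DP above the subject, yielding the inverse reading.

Yes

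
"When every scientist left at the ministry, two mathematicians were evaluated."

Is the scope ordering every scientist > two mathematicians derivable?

*every scientist* sits inside the adjunct clause *when every scientist left at the ministry*.
Scope out of an adjunct clause is unavailable: QR respects the adjunct-island constraint.
*every scientist* is confined to the island and cannot take scope over *two mathematicians*.

No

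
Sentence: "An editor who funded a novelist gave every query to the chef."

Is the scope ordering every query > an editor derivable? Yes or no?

Although the sentence contains a relative clause (*who funded a novelist*), *every query* is outside it, in the matrix VP.
QR within a single clause is free, so the lower quantifier may take scope over the higher one.

Yes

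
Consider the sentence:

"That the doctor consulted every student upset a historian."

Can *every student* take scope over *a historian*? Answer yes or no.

*every student* sits inside the sentential subject *that the doctor consulted every student*.
The Sentential Subject Constraint rules out raising the quantifier out of the that-clause subject.
There is no licit LF on which *every student* c-commands *a historian*.

No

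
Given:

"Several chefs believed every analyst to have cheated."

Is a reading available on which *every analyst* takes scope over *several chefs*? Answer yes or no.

The ECM infinitive is scope-transparent — *every analyst* is free to raise above *several chefs*.
Ordinary QR to a clause-peripheral position gives the wide-scope LF for the lower DP.
So *every analyst* > *several chefs* is among the available readings.

Yes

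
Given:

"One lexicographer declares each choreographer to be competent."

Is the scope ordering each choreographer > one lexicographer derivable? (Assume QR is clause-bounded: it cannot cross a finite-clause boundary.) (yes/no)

Yes

*each choreographer* is the subject of an ECM infinitive — the infinitival complement of an ECM verb is not a scope island, so *each choreographer* can raise into the matrix clause.
With no island boundary between them, the object can take inverse scope over the subject via ordinary QR within the clause.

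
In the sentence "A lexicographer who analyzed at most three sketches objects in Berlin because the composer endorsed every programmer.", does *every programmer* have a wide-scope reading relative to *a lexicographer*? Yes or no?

The target quantifier *every programmer* is part of the adjunct clause *because the composer endorsed every programmer*.
Scope out of an adjunct clause is unavailable: QR respects the adjunct-island constraint.
There is no licit LF on which *every programmer* c-commands *a lexicographer*.

No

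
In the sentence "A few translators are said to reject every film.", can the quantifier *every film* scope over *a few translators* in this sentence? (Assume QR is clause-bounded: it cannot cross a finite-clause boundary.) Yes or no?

*every film* is inside a raising infinitive, which is transparent to QR (no CP barrier), so it behaves as a matrix argument.
With no island boundary between them, the object can take inverse scope over the subject via ordinary QR within the clause.

Yes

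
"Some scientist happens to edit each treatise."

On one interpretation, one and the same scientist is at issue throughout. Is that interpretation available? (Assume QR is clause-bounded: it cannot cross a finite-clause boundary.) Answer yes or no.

Yes

The described interpretation is the *some scientist* > *each treatise* scoping.
Nothing needs to raise for *some scientist* > *each treatise*, so no island constraint is at stake.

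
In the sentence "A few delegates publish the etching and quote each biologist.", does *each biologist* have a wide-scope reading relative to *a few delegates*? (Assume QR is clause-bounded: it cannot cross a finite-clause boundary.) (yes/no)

No

*each biologist* is embedded in one conjunct of the coordinate structure (*quote each biologist*).
The Coordinate Structure Constraint blocks movement (including QR) out of a single conjunct.
*each biologist* > *a few delegates* would require crossing that boundary, which is illicit.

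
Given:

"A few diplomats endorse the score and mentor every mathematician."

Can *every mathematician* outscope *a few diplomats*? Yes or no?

No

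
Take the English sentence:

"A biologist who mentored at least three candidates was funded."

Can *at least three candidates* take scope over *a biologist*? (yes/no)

No

*at least three candidates* occurs within the relative clause *who mentored at least three candidates*.
Quantifiers inside a relative clause are trapped there; the RC boundary blocks QR.
The inverse ordering *at least three candidates* > *a biologist* is therefore underivable.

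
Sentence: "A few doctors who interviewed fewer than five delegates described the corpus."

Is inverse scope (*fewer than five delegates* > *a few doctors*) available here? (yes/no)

No

*fewer than five delegates* occurs within the relative clause *who interviewed fewer than five delegates*.
A relative clause is a scope island — quantifier raising cannot cross its boundary.
So *fewer than five delegates* cannot raise high enough to outscope *a few doctors*; only the surface ordering *a few doctors* > *fewer than five delegates* is available.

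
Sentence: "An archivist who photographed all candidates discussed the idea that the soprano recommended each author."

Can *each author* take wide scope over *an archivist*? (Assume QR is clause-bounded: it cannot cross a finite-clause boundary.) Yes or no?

*each author* sits inside the complex NP *the idea that the soprano recommended each author*.
The Complex NP Constraint bars QR out of the complement clause of a noun.
Hence only narrow scope for *each author* (under *an archivist*) survives.

No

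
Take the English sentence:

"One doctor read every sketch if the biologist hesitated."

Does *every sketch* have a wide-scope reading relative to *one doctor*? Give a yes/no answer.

Neither queried DP is inside the adjunct, so the adjunct-island constraint does not apply.
With no island boundary between them, the object can take inverse scope over the subject via ordinary QR within the clause.

Yes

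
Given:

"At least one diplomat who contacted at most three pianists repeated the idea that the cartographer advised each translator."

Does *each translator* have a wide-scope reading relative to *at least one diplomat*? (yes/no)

No

The DP *each translator* is contained in the complex NP *the idea that the cartographer advised each translator*.
The complex NP is opaque for QR — the quantifier is frozen inside the noun's complement.
So *each translator* cannot raise high enough to outscope *at least one diplomat*; only the surface ordering *at least one diplomat* > *each translator* is available.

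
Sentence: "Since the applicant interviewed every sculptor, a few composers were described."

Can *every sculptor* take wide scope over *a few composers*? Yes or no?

*every sculptor* sits inside the adjunct clause *since the applicant interviewed every sculptor*.
Since the clause is an adjunct (not a complement), the Adjunct Condition blocks QR across its edge.
So the wide-scope reading for *every sculptor* is blocked.

No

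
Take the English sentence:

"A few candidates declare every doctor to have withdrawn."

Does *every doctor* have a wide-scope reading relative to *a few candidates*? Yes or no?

This is an ECM construction: *every doctor* is the infinitival subject, Case-marked by the matrix verb, and the infinitive is transparent for QR.
With no island boundary between them, the object can take inverse scope over the subject via ordinary QR within the clause.

Yes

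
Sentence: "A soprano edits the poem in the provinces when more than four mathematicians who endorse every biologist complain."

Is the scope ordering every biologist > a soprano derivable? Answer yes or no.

*every biologist* sits inside the relative clause *who endorse every biologist*, which is itself inside the adjunct *when more than four mathematicians who endorse every biologist complain*.
The quantifier would have to escape first the RC and then the adjunct — two independent island violations.
The inverse ordering *every biologist* > *a soprano* is therefore underivable.
(Only the surface reading survives: one fixed soprano with respect to all the relevant biologists.)

No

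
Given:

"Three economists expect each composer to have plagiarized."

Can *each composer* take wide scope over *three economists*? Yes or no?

Yes

ECM infinitives lack a CP barrier, so *each composer* can QR over the matrix subject *three economists*.
Nothing blocks QR of the lower DP to a position above the higher one, so inverse scope is available.
The sentence is scopally ambiguous between *three economists* > *each composer* and *each composer* > *three economists*.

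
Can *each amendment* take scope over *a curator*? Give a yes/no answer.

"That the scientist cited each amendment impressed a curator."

Structurally, *each amendment* is inside the sentential subject *that the scientist cited each amendment*.
Sentential subjects are islands: a quantifier inside the subject clause cannot raise over the matrix predicate.
There is no licit LF on which *each amendment* c-commands *a curator*.

No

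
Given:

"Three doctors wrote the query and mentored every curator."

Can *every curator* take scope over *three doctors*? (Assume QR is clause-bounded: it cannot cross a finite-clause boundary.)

*every curator* is embedded in one conjunct of the coordinate structure (*mentored every curator*).
Asymmetric QR out of one conjunct violates the Coordinate Structure Constraint.
*every curator* > *three doctors* would require crossing that boundary, which is illicit.

No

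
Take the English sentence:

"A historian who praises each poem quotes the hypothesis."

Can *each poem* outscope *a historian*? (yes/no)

*each poem* occurs within the relative clause *who praises each poem*.
A relative clause is a scope island — quantifier raising cannot cross its boundary.
*each poem* > *a historian* would require crossing that boundary, which is illicit.

No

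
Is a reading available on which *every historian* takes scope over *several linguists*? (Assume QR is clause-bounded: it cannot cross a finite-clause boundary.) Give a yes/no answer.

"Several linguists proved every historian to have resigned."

This is an ECM construction: *every historian* is the infinitival subject, Case-marked by the matrix verb, and the infinitive is transparent for QR.
Ordinary QR to a clause-peripheral position gives the wide-scope LF for the lower DP.

Yes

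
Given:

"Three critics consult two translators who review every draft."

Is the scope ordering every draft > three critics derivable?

No

The target quantifier *every draft* is part of the relative clause *who review every draft* modifying *two translators*.
Quantifiers inside a relative clause are trapped there; the RC boundary blocks QR.
Hence only narrow scope for *every draft* (under *three critics*) survives.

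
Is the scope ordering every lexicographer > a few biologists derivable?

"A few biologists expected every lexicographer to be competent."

ECM infinitives lack a CP barrier, so *every lexicographer* can QR over the matrix subject *a few biologists*.
QR within a single clause is free, so the lower quantifier may take scope over the higher one.

Yes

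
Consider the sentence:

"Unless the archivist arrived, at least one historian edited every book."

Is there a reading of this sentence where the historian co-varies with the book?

The paraphrase describes the scope ordering *every book* > *at least one historian*.
*every book* is a matrix argument; the adjunct is an island but the target quantifier is outside it.
Clause-internal QR can adjoin the lower DP above the subject, yielding the inverse reading.

Yes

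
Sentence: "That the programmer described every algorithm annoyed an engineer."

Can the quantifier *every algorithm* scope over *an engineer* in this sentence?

No

*every algorithm* is embedded in the sentential subject *that the programmer described every algorithm*.
Subjects — clausal subjects included — are islands for extraction, and QR is no exception.
So *every algorithm* cannot raise to a position above *an engineer*.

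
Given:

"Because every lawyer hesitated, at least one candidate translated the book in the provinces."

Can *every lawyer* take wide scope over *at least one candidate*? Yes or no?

No

The DP *every lawyer* is contained in the adjunct clause *because every lawyer hesitated*.
Adjuncts are opaque for quantifier raising; a quantifier in an adjunct stays inside it.
So the wide-scope reading for *every lawyer* is blocked.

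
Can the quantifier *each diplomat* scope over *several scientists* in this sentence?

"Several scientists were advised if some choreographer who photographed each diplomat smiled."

No

The DP *each diplomat* is contained in the relative clause *who photographed each diplomat*, which is itself inside the adjunct *if some choreographer who photographed each diplomat smiled*.
Both the relative clause and the enclosing adjunct are scope islands; QR cannot cross either.
The inverse ordering *each diplomat* > *several scientists* is therefore underivable.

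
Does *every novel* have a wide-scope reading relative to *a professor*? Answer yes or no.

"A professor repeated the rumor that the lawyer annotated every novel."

No

*every novel* occurs within the complex NP *the rumor that the lawyer annotated every novel*.
Since the clause is the complement of a nominal head, the CNPC blocks scope extraction.
So the wide-scope reading for *every novel* is blocked.
(Only the surface reading survives: one fixed professor with respect to all the relevant novels.)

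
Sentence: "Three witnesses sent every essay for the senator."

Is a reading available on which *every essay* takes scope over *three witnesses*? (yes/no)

Yes

*every essay* and *three witnesses* are in the same minimal clause.
With no island boundary between them, the object can take inverse scope over the subject via ordinary QR within the clause.
So *every essay* > *three witnesses* is among the available readings.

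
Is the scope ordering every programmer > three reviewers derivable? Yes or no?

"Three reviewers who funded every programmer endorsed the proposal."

Structurally, *every programmer* is inside the relative clause *who funded every programmer*.
Relative clauses are scope islands: a quantifier cannot QR out of a relative clause to take scope in the matrix clause.
Hence only narrow scope for *every programmer* (under *three reviewers*) survives.

No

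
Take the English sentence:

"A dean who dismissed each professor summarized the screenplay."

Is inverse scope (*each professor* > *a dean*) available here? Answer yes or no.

No

*each professor* is embedded in the relative clause *who dismissed each professor*.
A relative clause is a scope island — quantifier raising cannot cross its boundary.
Hence only narrow scope for *each professor* (under *a dean*) survives.
(Only the surface reading survives: one fixed dean with respect to all the relevant professors.)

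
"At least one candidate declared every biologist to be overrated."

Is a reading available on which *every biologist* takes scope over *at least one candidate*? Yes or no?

The ECM infinitive is scope-transparent — *every biologist* is free to raise above *at least one candidate*.
Nothing blocks QR of the lower DP to a position above the higher one, so inverse scope is available.

Yes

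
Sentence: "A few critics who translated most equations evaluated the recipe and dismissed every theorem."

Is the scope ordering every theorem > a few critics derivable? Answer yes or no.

No

Structurally, *every theorem* is inside one conjunct of the coordinate structure (*dismissed every theorem*).
Asymmetric QR out of one conjunct violates the Coordinate Structure Constraint.
So *every theorem* cannot raise to a position above *a few critics*.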